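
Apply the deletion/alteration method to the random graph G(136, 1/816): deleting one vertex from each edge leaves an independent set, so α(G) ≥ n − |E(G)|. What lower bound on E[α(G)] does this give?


E[|E(G)|] = C(136, 2)·p = 9180 · (1/816) = 45/4.
E[α(G)] ≥ n − E[|E(G)|] = 136 − 45/4 = 499/4.
Numerically: ≈ 124.750.
(This is only a lower bound; the true E[α(G)] may be larger.)

E[α(G)] ≥ 499/4 ≈ 124.750.


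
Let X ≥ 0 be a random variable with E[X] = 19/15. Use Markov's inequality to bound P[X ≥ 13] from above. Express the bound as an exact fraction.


μ = E[X] = 19/15, a = 13.
Markov: P[X ≥ 13] ≤ μ/a = (19/15)/13 = 19/195.
Numerically: ≈ 0.097.
(Since a = 13 > μ = 1.267, the bound 19/195 is < 1 and informative.)

P[X ≥ 13] ≤ 19/195 ≈ 0.097.


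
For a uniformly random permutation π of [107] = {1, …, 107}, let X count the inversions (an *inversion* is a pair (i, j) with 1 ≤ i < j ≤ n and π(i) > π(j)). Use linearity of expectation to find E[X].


Write X = Σ X_I over the C(107, 2) = 5671 pairs i < j, with X_I the indicator of one inversion.
There are 5671 indicators.
For each fixed pair i < j, the values π(i) and π(j) are two distinct elements of {1, …, 107} in uniformly random order; by symmetry P[π(i) > π(j)] = 1/2.
By linearity: E[X] = 5671 · (1/2) = C(107, 2) · (1/2) = 5671/2 = 5671/2 ≈ 2835.500000.

E[X] = 5671/2 = 2835.500000.


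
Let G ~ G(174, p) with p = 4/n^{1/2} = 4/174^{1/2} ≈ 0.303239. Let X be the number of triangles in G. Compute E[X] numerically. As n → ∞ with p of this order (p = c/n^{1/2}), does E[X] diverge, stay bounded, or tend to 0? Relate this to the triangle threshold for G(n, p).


Number of potential triangles: C(174, 3) = 862924.
Each occurs with probability p³ ≈ (0.303239)³ ≈ 2.78840660e-02.
By linearity: E[X] = C(174, 3)·p³ ≈ 862924 · 2.78840660e-02 ≈ 24061.829744.
Since α = 1/2 < 1, p = c/n^{1/2} ≫ 1/n is above the triangle threshold p ~ 1/n. Asymptotically E[X] ~ (c³/6)·n^{3(1−α)} = (4³/6)·n^{1.5} → ∞; triangles are abundant w.h.p.

E[X] ≈ 24061.829744; in regime p = Θ(1/n^{1/2}) E[X] diverges (above the triangle threshold p ~ 1/n).


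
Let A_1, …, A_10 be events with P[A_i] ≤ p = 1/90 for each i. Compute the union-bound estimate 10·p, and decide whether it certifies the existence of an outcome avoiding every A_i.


Union bound: P[∪_{i=1}^{10} A_i] ≤ Σ_i P[A_i] ≤ 10·p = 10·(1/90) = 1/9.
Numerically: 1/9 ≈ 0.11111.
Is 1/9 < 1? YES.
Since P[∪ A_i] ≤ 1/9 < 1, the complement has P[∩ A_i^c] ≥ 1 − 1/9 = 8/9 > 0, so some outcome avoids every A_i.

10·p = 1/9 ≈ 0.11111; existence CERTIFIED by the union bound.


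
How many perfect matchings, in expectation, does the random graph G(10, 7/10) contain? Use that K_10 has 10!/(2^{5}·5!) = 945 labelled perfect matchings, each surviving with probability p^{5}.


K_10 has 10!/(2^{5}·5!) = 945 labelled perfect matchings.
For each such perfect matching H, let X_H = 1 if all 5 edges of H are present in G. Then P[X_H = 1] = p^{5} = (7/10)^{5} = 16807/100000.
By linearity of expectation: E[X] = Σ_H E[X_H] = 945 · p^{5} = 945 · 16807/100000 = 3176523/20000.
Numerically: E[X] ≈ 158.826.

E[X] = 945 · (7/10)^{5} = 3176523/20000 ≈ 158.826.


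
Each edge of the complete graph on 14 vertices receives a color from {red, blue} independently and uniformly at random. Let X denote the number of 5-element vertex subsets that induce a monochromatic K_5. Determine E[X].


Let X = Σ_S X_S over the C(14, 5) = 2002 subsets S of size 5, where X_S = 1 if the K_5 on S is monochromatic.
For a fixed S, the K_5 on S has C(5, 2) = 10 edges. P[all 10 edges red] = (1/2)^10, and likewise for blue, so P[monochromatic] = 2·(1/2)^10 = 2^{1 − 10} = 1/512.
Summing: E[X] = C(14, 5) · 2^{1 − 10} = 2002 · 1/512 = 1001/256.
Numerically: E[X] ≈ 3.91016.

E[X] = C(14,5)·2^(1−C(5,2)) = 1001/256 ≈ 3.91016.


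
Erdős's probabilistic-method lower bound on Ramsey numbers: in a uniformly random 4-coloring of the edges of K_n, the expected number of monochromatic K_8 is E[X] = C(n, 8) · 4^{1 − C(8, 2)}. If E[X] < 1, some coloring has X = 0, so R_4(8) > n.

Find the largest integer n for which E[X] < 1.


We need C(n, 8) · 4^{1 − 28} < 1, i.e. C(n, 8) < 4^{28 − 1} = 18014398509481984.
Check values of n near the boundary:
  n = 402: C(402, 8) = 15770615726749950; 15770615726749950 < 18014398509481984? YES
  n = 403: C(403, 8) = 16090020602228430; 16090020602228430 < 18014398509481984? YES
  n = 404: C(404, 8) = 16415071523485570; 16415071523485570 < 18014398509481984? YES
  n = 405: C(405, 8) = 16745853821188050; 16745853821188050 < 18014398509481984? YES
  n = 406: C(406, 8) = 17082453897995850; 17082453897995850 < 18014398509481984? YES
  n = 407: C(407, 8) = 17424959239309050; 17424959239309050 < 18014398509481984? YES
  n = 408: C(408, 8) = 17773458424095231; 17773458424095231 < 18014398509481984? YES
  n = 409: C(409, 8) = 18128041135797879; 18128041135797879 < 18014398509481984? NO
  n = 410: C(410, 8) = 18488798173326195; 18488798173326195 < 18014398509481984? NO
The largest n with C(n, 8) < 18014398509481984 is n = 408 (where E[X] = 17773458424095231/18014398509481984 ≈ 0.9866). Hence R_4(8) > 408, i.e. R_4(8) ≥ 409.

Largest n = 408; hence R_4(8) > 408.


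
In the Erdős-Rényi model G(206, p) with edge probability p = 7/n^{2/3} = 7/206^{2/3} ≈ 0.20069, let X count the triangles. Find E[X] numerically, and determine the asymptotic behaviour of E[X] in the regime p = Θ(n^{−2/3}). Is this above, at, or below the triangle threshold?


Number of potential triangles: C(206, 3) = 1435820.
Each occurs with probability p³ ≈ (0.20069)³ ≈ 8.0827599e-03.
By linearity: E[X] = C(206, 3)·p³ ≈ 1435820 · 8.0827599e-03 ≈ 11605.38835.
Since α = 2/3 < 1, p = c/n^{2/3} ≫ 1/n is above the triangle threshold p ~ 1/n. Asymptotically E[X] ~ (c³/6)·n^{3(1−α)} = (7³/6)·n^{1} → ∞; triangles are abundant w.h.p.

E[X] ≈ 11605.38835; in regime p = Θ(1/n^{2/3}) E[X] diverges (above the triangle threshold p ~ 1/n).


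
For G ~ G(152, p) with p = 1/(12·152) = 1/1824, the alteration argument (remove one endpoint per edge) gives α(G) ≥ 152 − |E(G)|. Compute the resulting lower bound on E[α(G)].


E[|E(G)|] = C(152, 2)·p = 11476 · (1/1824) = 151/24.
E[α(G)] ≥ n − E[|E(G)|] = 152 − 151/24 = 3497/24.
Numerically: ≈ 145.70833.
(This is only a lower bound; the true E[α(G)] may be larger.)

E[α(G)] ≥ 3497/24 ≈ 145.70833.


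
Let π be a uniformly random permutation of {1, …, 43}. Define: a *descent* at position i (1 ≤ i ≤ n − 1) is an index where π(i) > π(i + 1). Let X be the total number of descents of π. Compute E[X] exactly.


Write X = Σ X_I over i = 1, …, 42, with X_I the indicator of one descent.
There are 42 indicators.
For each fixed i, the pair (π(i), π(i+1)) is a uniformly random ordered pair of distinct values from {1, …, 43}; by symmetry P[π(i) > π(i+1)] = 1/2.
By linearity: E[X] = 42 · (1/2) = (43 − 1) · (1/2) = 21 ≈ 21.000000.

E[X] = 21 = 21.000000.


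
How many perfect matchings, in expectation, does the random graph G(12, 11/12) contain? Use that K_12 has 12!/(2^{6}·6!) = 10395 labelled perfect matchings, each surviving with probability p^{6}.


K_12 has 12!/(2^{6}·6!) = 10395 labelled perfect matchings.
For each such perfect matching H, let X_H = 1 if all 6 edges of H are present in G. Then P[X_H = 1] = p^{6} = (11/12)^{6} = 1771561/2985984.
Summing the indicators: E[X] = Σ_H E[X_H] = 10395 · p^{6} = 10395 · 1771561/2985984 = 682050985/110592.
Numerically: E[X] ≈ 6167.27.

E[X] = 10395 · (11/12)^{6} = 682050985/110592 ≈ 6167.27.


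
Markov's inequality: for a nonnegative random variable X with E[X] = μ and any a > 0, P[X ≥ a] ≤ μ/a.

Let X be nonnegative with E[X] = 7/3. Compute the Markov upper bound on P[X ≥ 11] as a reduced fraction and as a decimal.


μ = E[X] = 7/3, a = 11.
Markov: P[X ≥ 11] ≤ μ/a = (7/3)/11 = 7/33.
Numerically: ≈ 0.212.
(Since a = 11 > μ = 2.333, the bound 7/33 is < 1 and informative.)

P[X ≥ 11] ≤ 7/33 ≈ 0.212.


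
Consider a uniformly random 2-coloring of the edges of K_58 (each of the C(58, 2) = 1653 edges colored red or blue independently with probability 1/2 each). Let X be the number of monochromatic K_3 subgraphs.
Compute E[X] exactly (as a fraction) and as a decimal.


Let X = Σ_S X_S over the C(58, 3) = 30856 subsets S of size 3, where X_S = 1 if the K_3 on S is monochromatic.
For a fixed S, the K_3 on S has C(3, 2) = 3 edges. P[all 3 edges red] = (1/2)^3, and likewise for blue, so P[monochromatic] = 2·(1/2)^3 = 2^{1 − 3} = 1/4.
By linearity of expectation: E[X] = C(58, 3) · 2^{1 − 3} = 30856 · 1/4 = 7714.
Numerically: E[X] ≈ 7714.0000.

E[X] = C(58,3)·2^(1−C(3,2)) = 7714 ≈ 7714.0000.


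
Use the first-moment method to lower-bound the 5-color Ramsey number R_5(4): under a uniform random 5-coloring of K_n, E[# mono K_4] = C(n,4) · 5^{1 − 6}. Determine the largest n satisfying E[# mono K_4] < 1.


We need C(n, 4) · 5^{1 − 6} < 1, i.e. C(n, 4) < 5^{6 − 1} = 3125.
Check values of n near the boundary:
  n = 17: C(17, 4) = 2380; 2380 < 3125? YES
  n = 18: C(18, 4) = 3060; 3060 < 3125? YES
  n = 19: C(19, 4) = 3876; 3876 < 3125? NO
The largest n with C(n, 4) < 3125 is n = 18 (where E[X] = 612/625 ≈ 0.97920). Hence R_5(4) > 18, i.e. R_5(4) ≥ 19.

Largest n = 18; hence R_5(4) > 18.


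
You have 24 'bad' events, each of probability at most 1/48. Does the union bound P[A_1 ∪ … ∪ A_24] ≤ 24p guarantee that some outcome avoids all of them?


Union bound: P[∪_{i=1}^{24} A_i] ≤ Σ_i P[A_i] ≤ 24·p = 24·(1/48) = 1/2.
Numerically: 1/2 ≈ 0.500000.
Is 1/2 < 1? YES.
Since P[∪ A_i] ≤ 1/2 < 1, the complement has P[∩ A_i^c] ≥ 1 − 1/2 = 1/2 > 0, so some outcome avoids every A_i.

24·p = 1/2 ≈ 0.500000; existence CERTIFIED by the union bound.


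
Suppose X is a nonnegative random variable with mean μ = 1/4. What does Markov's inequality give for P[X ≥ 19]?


μ = E[X] = 1/4, a = 19.
Markov: P[X ≥ 19] ≤ μ/a = (1/4)/19 = 1/76.
Numerically: ≈ 0.0132.
(Since a = 19 > μ = 0.2500, the bound 1/76 is < 1 and informative.)

P[X ≥ 19] ≤ 1/76 ≈ 0.0132.


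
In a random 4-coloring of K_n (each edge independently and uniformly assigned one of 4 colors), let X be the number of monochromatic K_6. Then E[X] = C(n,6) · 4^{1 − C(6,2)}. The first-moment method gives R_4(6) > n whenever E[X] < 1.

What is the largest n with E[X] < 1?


We need C(n, 6) · 4^{1 − 15} < 1, i.e. C(n, 6) < 4^{15 − 1} = 268435456.
Check values of n near the boundary:
  n = 77: C(77, 6) = 237093780; 237093780 < 268435456? YES
  n = 78: C(78, 6) = 256851595; 256851595 < 268435456? YES
  n = 79: C(79, 6) = 277962685; 277962685 < 268435456? NO
  n = 80: C(80, 6) = 300500200; 300500200 < 268435456? NO
  n = 81: C(81, 6) = 324540216; 324540216 < 268435456? NO
The largest n with C(n, 6) < 268435456 is n = 78 (where E[X] = 256851595/268435456 ≈ 0.9568468). Hence R_4(6) > 78, i.e. R_4(6) ≥ 79.

Largest n = 78; hence R_4(6) > 78.


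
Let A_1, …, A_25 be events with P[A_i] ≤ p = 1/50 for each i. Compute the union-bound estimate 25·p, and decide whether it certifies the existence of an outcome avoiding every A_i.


Union bound: P[∪_{i=1}^{25} A_i] ≤ Σ_i P[A_i] ≤ 25·p = 25·(1/50) = 1/2.
Numerically: 1/2 ≈ 0.5000000.
Is 1/2 < 1? YES.
Since P[∪ A_i] ≤ 1/2 < 1, the complement has P[∩ A_i^c] ≥ 1 − 1/2 = 1/2 > 0, so some outcome avoids every A_i.

25·p = 1/2 ≈ 0.5000000; existence CERTIFIED by the union bound.


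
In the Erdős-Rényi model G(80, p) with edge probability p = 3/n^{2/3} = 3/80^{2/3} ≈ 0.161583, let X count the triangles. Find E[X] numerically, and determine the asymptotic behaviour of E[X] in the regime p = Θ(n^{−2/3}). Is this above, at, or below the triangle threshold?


Number of potential triangles: C(80, 3) = 82160.
Each occurs with probability p³ ≈ (0.161583)³ ≈ 4.21875000e-03.
By linearity: E[X] = C(80, 3)·p³ ≈ 82160 · 4.21875000e-03 ≈ 346.612500.
Since α = 2/3 < 1, p = c/n^{2/3} ≫ 1/n is above the triangle threshold p ~ 1/n. Asymptotically E[X] ~ (c³/6)·n^{3(1−α)} = (3³/6)·n^{1} → ∞; triangles are abundant w.h.p.

E[X] ≈ 346.612500; in regime p = Θ(1/n^{2/3}) E[X] diverges (above the triangle threshold p ~ 1/n).


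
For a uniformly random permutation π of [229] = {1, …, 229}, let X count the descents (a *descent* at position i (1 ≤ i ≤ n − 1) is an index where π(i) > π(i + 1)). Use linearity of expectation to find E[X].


Write X = Σ X_I over i = 1, …, 228, with X_I the indicator of one descent.
There are 228 indicators.
For each fixed i, the pair (π(i), π(i+1)) is a uniformly random ordered pair of distinct values from {1, …, 229}; by symmetry P[π(i) > π(i+1)] = 1/2.
By linearity: E[X] = 228 · (1/2) = (229 − 1) · (1/2) = 114 ≈ 114.000000.

E[X] = 114 = 114.000000.


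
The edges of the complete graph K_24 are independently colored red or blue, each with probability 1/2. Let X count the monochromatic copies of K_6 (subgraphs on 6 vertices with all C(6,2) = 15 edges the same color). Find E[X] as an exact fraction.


Let X = Σ_S X_S over the C(24, 6) = 134596 subsets S of size 6, where X_S = 1 if the K_6 on S is monochromatic.
For a fixed S, the K_6 on S has C(6, 2) = 15 edges. P[all 15 edges red] = (1/2)^15, and likewise for blue, so P[monochromatic] = 2·(1/2)^15 = 2^{1 − 15} = 1/16384.
By linearity: E[X] = C(24, 6) · 2^{1 − 15} = 134596 · 1/16384 = 33649/4096.
Numerically: E[X] ≈ 8.21509.

E[X] = C(24,6)·2^(1−C(6,2)) = 33649/4096 ≈ 8.21509.


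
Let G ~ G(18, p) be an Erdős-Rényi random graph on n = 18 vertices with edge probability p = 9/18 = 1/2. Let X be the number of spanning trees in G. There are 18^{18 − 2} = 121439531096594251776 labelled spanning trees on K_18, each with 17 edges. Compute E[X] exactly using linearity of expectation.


K_18 has 18^{18 − 2} = 121439531096594251776 labelled spanning trees.
For each such spanning tree H, let X_H = 1 if all 17 edges of H are present in G. Then P[X_H = 1] = p^{17} = (1/2)^{17} = 1/131072.
Summing the indicators: E[X] = Σ_H E[X_H] = 121439531096594251776 · p^{17} = 121439531096594251776 · 1/131072 = 1853020188851841/2.
Numerically: E[X] ≈ 9.27e+14.

E[X] = 121439531096594251776 · (1/2)^{17} = 1853020188851841/2 ≈ 9.27e+14.


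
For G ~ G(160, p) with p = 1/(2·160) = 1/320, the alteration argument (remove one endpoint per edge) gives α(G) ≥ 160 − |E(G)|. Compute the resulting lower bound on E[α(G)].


E[|E(G)|] = C(160, 2)·p = 12720 · (1/320) = 159/4.
E[α(G)] ≥ n − E[|E(G)|] = 160 − 159/4 = 481/4.
Numerically: ≈ 120.25000.
(This is only a lower bound; the true E[α(G)] may be larger.)

E[α(G)] ≥ 481/4 ≈ 120.25000.


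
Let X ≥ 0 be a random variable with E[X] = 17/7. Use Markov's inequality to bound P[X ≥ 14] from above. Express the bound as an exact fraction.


μ = E[X] = 17/7, a = 14.
Markov: P[X ≥ 14] ≤ μ/a = (17/7)/14 = 17/98.
Numerically: ≈ 0.173469.
(Since a = 14 > μ = 2.428571, the bound 17/98 is < 1 and informative.)

P[X ≥ 14] ≤ 17/98 ≈ 0.173469.


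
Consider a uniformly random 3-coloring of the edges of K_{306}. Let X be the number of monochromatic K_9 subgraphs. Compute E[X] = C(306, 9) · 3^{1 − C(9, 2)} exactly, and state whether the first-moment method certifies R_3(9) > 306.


E[X] = C(306, 9) · 3^{1 − 36} = 57564745737892900 · 3^{−35} = 57564745737892900/50031545098999707.
As a reduced fraction: E[X] = 57564745737892900/50031545098999707 ≈ 1.151.
Is E[X] < 1? NO.
Since E[X] ≥ 1, the first-moment bound is inconclusive at n = 306; it does NOT by itself certify R_3(9) > 306.

E[X] = 57564745737892900/50031545098999707 ≈ 1.151; E[X] ≥ 1; first-moment method inconclusive here.


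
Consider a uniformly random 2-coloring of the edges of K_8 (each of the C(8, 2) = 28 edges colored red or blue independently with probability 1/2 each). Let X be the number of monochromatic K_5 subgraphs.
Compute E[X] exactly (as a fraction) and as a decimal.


Let X = Σ_S X_S over the C(8, 5) = 56 subsets S of size 5, where X_S = 1 if the K_5 on S is monochromatic.
For a fixed S, the K_5 on S has C(5, 2) = 10 edges. P[all 10 edges red] = (1/2)^10, and likewise for blue, so P[monochromatic] = 2·(1/2)^10 = 2^{1 − 10} = 1/512.
By linearity of expectation: E[X] = C(8, 5) · 2^{1 − 10} = 56 · 1/512 = 7/64.
Numerically: E[X] ≈ 0.109375.

E[X] = C(8,5)·2^(1−C(5,2)) = 7/64 ≈ 0.109375.


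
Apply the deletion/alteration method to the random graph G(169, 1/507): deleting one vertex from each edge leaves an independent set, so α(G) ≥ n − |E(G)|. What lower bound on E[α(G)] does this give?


E[|E(G)|] = C(169, 2)·p = 14196 · (1/507) = 28.
E[α(G)] ≥ n − E[|E(G)|] = 169 − 28 = 141.
Numerically: ≈ 141.0000.
(This is only a lower bound; the true E[α(G)] may be larger.)

E[α(G)] ≥ 141 ≈ 141.0000.


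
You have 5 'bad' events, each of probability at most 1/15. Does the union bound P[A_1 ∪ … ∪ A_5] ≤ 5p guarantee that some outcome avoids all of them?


Union bound: P[∪_{i=1}^{5} A_i] ≤ Σ_i P[A_i] ≤ 5·p = 5·(1/15) = 1/3.
Numerically: 1/3 ≈ 0.333.
Is 1/3 < 1? YES.
Since P[∪ A_i] ≤ 1/3 < 1, the complement has P[∩ A_i^c] ≥ 1 − 1/3 = 2/3 > 0, so some outcome avoids every A_i.

5·p = 1/3 ≈ 0.333; existence CERTIFIED by the union bound.


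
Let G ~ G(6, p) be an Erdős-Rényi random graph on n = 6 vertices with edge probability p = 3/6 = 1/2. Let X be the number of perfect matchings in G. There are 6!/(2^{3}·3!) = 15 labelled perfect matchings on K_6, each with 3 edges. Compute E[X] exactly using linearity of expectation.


K_6 has 6!/(2^{3}·3!) = 15 labelled perfect matchings.
For each such perfect matching H, let X_H = 1 if all 3 edges of H are present in G. Then P[X_H = 1] = p^{3} = (1/2)^{3} = 1/8.
By linearity: E[X] = Σ_H E[X_H] = 15 · p^{3} = 15 · 1/8 = 15/8.
Numerically: E[X] ≈ 1.875.

E[X] = 15 · (1/2)^{3} = 15/8 ≈ 1.875.


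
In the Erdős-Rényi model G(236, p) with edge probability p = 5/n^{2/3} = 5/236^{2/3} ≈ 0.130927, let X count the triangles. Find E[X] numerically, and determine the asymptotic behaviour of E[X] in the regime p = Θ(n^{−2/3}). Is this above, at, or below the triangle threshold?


Number of potential triangles: C(236, 3) = 2162940.
Each occurs with probability p³ ≈ (0.130927)³ ≈ 2.24432634e-03.
By linearity: E[X] = C(236, 3)·p³ ≈ 2162940 · 2.24432634e-03 ≈ 4854.343220.
Since α = 2/3 < 1, p = c/n^{2/3} ≫ 1/n is above the triangle threshold p ~ 1/n. Asymptotically E[X] ~ (c³/6)·n^{3(1−α)} = (5³/6)·n^{1} → ∞; triangles are abundant w.h.p.

E[X] ≈ 4854.343220; in regime p = Θ(1/n^{2/3}) E[X] diverges (above the triangle threshold p ~ 1/n).


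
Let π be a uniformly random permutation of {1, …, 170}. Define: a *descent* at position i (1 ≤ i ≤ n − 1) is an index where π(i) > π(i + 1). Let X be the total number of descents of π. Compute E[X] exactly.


Write X = Σ X_I over i = 1, …, 169, with X_I the indicator of one descent.
There are 169 indicators.
For each fixed i, the pair (π(i), π(i+1)) is a uniformly random ordered pair of distinct values from {1, …, 170}; by symmetry P[π(i) > π(i+1)] = 1/2.
By linearity: E[X] = 169 · (1/2) = (170 − 1) · (1/2) = 169/2 ≈ 84.50000.

E[X] = 169/2 = 84.50000.


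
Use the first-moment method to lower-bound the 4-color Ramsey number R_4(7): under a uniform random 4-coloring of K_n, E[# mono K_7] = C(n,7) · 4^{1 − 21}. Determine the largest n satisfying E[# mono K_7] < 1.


We need C(n, 7) · 4^{1 − 21} < 1, i.e. C(n, 7) < 4^{21 − 1} = 1099511627776.
Check values of n near the boundary:
  n = 179: C(179, 7) = 1037437234460; 1037437234460 < 1099511627776? YES
  n = 180: C(180, 7) = 1079414463600; 1079414463600 < 1099511627776? YES
  n = 181: C(181, 7) = 1122839183400; 1122839183400 < 1099511627776? NO
  n = 182: C(182, 7) = 1167752750736; 1167752750736 < 1099511627776? NO
  n = 183: C(183, 7) = 1214197462413; 1214197462413 < 1099511627776? NO
The largest n with C(n, 7) < 1099511627776 is n = 180 (where E[X] = 67463403975/68719476736 ≈ 0.9817217). Hence R_4(7) > 180, i.e. R_4(7) ≥ 181.

Largest n = 180; hence R_4(7) > 180.


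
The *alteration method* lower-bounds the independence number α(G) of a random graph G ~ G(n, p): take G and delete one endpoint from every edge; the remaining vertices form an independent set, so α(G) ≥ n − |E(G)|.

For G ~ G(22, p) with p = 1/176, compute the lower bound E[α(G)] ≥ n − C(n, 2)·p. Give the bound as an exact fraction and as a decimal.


E[|E(G)|] = C(22, 2)·p = 231 · (1/176) = 21/16.
E[α(G)] ≥ n − E[|E(G)|] = 22 − 21/16 = 331/16.
Numerically: ≈ 20.687500.
(This is only a lower bound; the true E[α(G)] may be larger.)

E[α(G)] ≥ 331/16 ≈ 20.687500.


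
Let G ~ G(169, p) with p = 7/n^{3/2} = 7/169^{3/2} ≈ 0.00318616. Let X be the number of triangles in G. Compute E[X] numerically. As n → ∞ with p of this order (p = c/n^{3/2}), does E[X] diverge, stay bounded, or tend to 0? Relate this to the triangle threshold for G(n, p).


Number of potential triangles: C(169, 3) = 790244.
Each occurs with probability p³ ≈ (0.00318616)³ ≈ 3.23447612e-08.
By linearity: E[X] = C(169, 3)·p³ ≈ 790244 · 3.23447612e-08 ≈ 0.025560.
Since α = 3/2 > 1, p = c/n^{3/2} = o(1/n) is below the triangle threshold p ~ 1/n. Asymptotically E[X] ~ (c³/6)·n^{3(1−α)} = (7³/6)·n^{-1.5} → 0, so by Markov's inequality G has no triangles w.h.p.

E[X] ≈ 0.025560; in regime p = Θ(1/n^{3/2}) E[X] tends to 0 (below the triangle threshold p ~ 1/n).


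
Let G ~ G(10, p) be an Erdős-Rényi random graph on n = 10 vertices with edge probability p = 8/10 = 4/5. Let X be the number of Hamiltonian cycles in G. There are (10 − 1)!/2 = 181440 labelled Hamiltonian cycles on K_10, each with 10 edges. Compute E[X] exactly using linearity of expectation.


K_10 has (10 − 1)!/2 = 181440 labelled Hamiltonian cycles.
For each such Hamiltonian cycle H, let X_H = 1 if all 10 edges of H are present in G. Then P[X_H = 1] = p^{10} = (4/5)^{10} = 1048576/9765625.
By linearity of expectation: E[X] = Σ_H E[X_H] = 181440 · p^{10} = 181440 · 1048576/9765625 = 38050725888/1953125.
Numerically: E[X] ≈ 1.948e+04.

E[X] = 181440 · (4/5)^{10} = 38050725888/1953125 ≈ 1.948e+04.


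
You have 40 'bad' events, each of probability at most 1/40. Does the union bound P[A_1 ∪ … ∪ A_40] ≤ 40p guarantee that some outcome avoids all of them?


Union bound: P[∪_{i=1}^{40} A_i] ≤ Σ_i P[A_i] ≤ 40·p = 40·(1/40) = 1.
Numerically: 1 ≈ 1.000.
Is 1 < 1? NO.
Since the bound 1 is ≥ 1, the union bound is uninformative here; it does NOT by itself certify existence.

40·p = 1 ≈ 1.000; existence NOT certified by the union bound.


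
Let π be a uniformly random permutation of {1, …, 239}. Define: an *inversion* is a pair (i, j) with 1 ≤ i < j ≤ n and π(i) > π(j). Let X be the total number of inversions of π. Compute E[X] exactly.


Write X = Σ X_I over the C(239, 2) = 28441 pairs i < j, with X_I the indicator of one inversion.
There are 28441 indicators.
For each fixed pair i < j, the values π(i) and π(j) are two distinct elements of {1, …, 239} in uniformly random order; by symmetry P[π(i) > π(j)] = 1/2.
By linearity: E[X] = 28441 · (1/2) = C(239, 2) · (1/2) = 28441/2 = 28441/2 ≈ 14220.500000.

E[X] = 28441/2 = 14220.500000.


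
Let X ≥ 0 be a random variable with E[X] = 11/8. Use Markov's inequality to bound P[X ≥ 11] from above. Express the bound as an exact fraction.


μ = E[X] = 11/8, a = 11.
Markov: P[X ≥ 11] ≤ μ/a = (11/8)/11 = 1/8.
Numerically: ≈ 0.1250.
(Since a = 11 > μ = 1.3750, the bound 1/8 is < 1 and informative.)

P[X ≥ 11] ≤ 1/8 ≈ 0.1250.


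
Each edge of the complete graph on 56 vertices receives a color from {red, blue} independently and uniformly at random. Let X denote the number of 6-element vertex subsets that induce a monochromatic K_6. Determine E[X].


Let X = Σ_S X_S over the C(56, 6) = 32468436 subsets S of size 6, where X_S = 1 if the K_6 on S is monochromatic.
For a fixed S, the K_6 on S has C(6, 2) = 15 edges. P[all 15 edges red] = (1/2)^15, and likewise for blue, so P[monochromatic] = 2·(1/2)^15 = 2^{1 − 15} = 1/16384.
By linearity of expectation: E[X] = C(56, 6) · 2^{1 − 15} = 32468436 · 1/16384 = 8117109/4096.
Numerically: E[X] ≈ 1981.716064.

E[X] = C(56,6)·2^(1−C(6,2)) = 8117109/4096 ≈ 1981.716064.


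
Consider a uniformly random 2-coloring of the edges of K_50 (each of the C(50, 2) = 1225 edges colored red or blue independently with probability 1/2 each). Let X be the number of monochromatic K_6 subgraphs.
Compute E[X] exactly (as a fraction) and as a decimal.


Let X = Σ_S X_S over the C(50, 6) = 15890700 subsets S of size 6, where X_S = 1 if the K_6 on S is monochromatic.
For a fixed S, the K_6 on S has C(6, 2) = 15 edges. P[all 15 edges red] = (1/2)^15, and likewise for blue, so P[monochromatic] = 2·(1/2)^15 = 2^{1 − 15} = 1/16384.
By linearity: E[X] = C(50, 6) · 2^{1 − 15} = 15890700 · 1/16384 = 3972675/4096.
Numerically: E[X] ≈ 969.891357.

E[X] = C(50,6)·2^(1−C(6,2)) = 3972675/4096 ≈ 969.891357.


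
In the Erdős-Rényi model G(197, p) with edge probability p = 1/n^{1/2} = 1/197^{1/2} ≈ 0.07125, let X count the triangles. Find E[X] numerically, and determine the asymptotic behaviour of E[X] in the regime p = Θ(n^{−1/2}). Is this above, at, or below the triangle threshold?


Number of potential triangles: C(197, 3) = 1254890.
Each occurs with probability p³ ≈ (0.07125)³ ≈ 3.616602e-04.
By linearity: E[X] = C(197, 3)·p³ ≈ 1254890 · 3.616602e-04 ≈ 453.8437.
Since α = 1/2 < 1, p = c/n^{1/2} ≫ 1/n is above the triangle threshold p ~ 1/n. Asymptotically E[X] ~ (c³/6)·n^{3(1−α)} = (1³/6)·n^{1.5} → ∞; triangles are abundant w.h.p.

E[X] ≈ 453.8437; in regime p = Θ(1/n^{1/2}) E[X] diverges (above the triangle threshold p ~ 1/n).


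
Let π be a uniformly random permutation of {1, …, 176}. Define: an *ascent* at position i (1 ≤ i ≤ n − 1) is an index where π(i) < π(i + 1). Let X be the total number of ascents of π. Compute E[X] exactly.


Write X = Σ X_I over i = 1, …, 175, with X_I the indicator of one ascent.
There are 175 indicators.
For each fixed i, the pair (π(i), π(i+1)) is a uniformly random ordered pair of distinct values from {1, …, 176}; by symmetry P[π(i) < π(i+1)] = 1/2.
By linearity: E[X] = 175 · (1/2) = (176 − 1) · (1/2) = 175/2 ≈ 87.50000.

E[X] = 175/2 = 87.50000.


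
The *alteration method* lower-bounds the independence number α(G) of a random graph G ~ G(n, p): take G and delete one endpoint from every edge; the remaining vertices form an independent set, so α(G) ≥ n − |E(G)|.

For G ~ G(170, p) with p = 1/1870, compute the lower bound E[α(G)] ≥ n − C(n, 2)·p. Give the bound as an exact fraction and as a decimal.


E[|E(G)|] = C(170, 2)·p = 14365 · (1/1870) = 169/22.
E[α(G)] ≥ n − E[|E(G)|] = 170 − 169/22 = 3571/22.
Numerically: ≈ 162.318182.
(This is only a lower bound; the true E[α(G)] may be larger.)

E[α(G)] ≥ 3571/22 ≈ 162.318182.


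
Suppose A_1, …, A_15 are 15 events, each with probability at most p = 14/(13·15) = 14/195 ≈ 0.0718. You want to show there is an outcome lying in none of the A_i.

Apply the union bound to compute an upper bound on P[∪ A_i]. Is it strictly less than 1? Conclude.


Union bound: P[∪_{i=1}^{15} A_i] ≤ Σ_i P[A_i] ≤ 15·p = 15·(14/195) = 14/13.
Numerically: 14/13 ≈ 1.0769.
Is 14/13 < 1? NO.
Since the bound 14/13 is ≥ 1, the union bound is uninformative here; it does NOT by itself certify existence.

15·p = 14/13 ≈ 1.0769; existence NOT certified by the union bound.


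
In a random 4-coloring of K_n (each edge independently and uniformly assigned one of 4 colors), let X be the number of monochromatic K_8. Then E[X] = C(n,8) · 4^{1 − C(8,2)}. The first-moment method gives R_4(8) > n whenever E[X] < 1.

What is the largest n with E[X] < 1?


We need C(n, 8) · 4^{1 − 28} < 1, i.e. C(n, 8) < 4^{28 − 1} = 18014398509481984.
Check values of n near the boundary:
  n = 402: C(402, 8) = 15770615726749950; 15770615726749950 < 18014398509481984? YES
  n = 403: C(403, 8) = 16090020602228430; 16090020602228430 < 18014398509481984? YES
  n = 404: C(404, 8) = 16415071523485570; 16415071523485570 < 18014398509481984? YES
  n = 405: C(405, 8) = 16745853821188050; 16745853821188050 < 18014398509481984? YES
  n = 406: C(406, 8) = 17082453897995850; 17082453897995850 < 18014398509481984? YES
  n = 407: C(407, 8) = 17424959239309050; 17424959239309050 < 18014398509481984? YES
  n = 408: C(408, 8) = 17773458424095231; 17773458424095231 < 18014398509481984? YES
  n = 409: C(409, 8) = 18128041135797879; 18128041135797879 < 18014398509481984? NO
The largest n with C(n, 8) < 18014398509481984 is n = 408 (where E[X] = 17773458424095231/18014398509481984 ≈ 0.986625). Hence R_4(8) > 408, i.e. R_4(8) ≥ 409.

Largest n = 408; hence R_4(8) > 408.


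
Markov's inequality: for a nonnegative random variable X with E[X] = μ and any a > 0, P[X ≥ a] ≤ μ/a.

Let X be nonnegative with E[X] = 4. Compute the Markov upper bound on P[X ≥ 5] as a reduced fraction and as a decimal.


μ = E[X] = 4, a = 5.
Markov: P[X ≥ 5] ≤ μ/a = (4)/5 = 4/5.
Numerically: ≈ 0.80000.
(Since a = 5 > μ = 4.00000, the bound 4/5 is < 1 and informative.)

P[X ≥ 5] ≤ 4/5 ≈ 0.80000.


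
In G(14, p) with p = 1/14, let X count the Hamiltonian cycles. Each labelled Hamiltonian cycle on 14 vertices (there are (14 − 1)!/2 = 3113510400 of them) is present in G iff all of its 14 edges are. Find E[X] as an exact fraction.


K_14 has (14 − 1)!/2 = 3113510400 labelled Hamiltonian cycles.
For each such Hamiltonian cycle H, let X_H = 1 if all 14 edges of H are present in G. Then P[X_H = 1] = p^{14} = (1/14)^{14} = 1/11112006825558016.
By linearity: E[X] = Σ_H E[X_H] = 3113510400 · p^{14} = 3113510400 · 1/11112006825558016 = 868725/3100448333024.
Numerically: E[X] ≈ 2.8019e-07.

E[X] = 3113510400 · (1/14)^{14} = 868725/3100448333024 ≈ 2.8019e-07.


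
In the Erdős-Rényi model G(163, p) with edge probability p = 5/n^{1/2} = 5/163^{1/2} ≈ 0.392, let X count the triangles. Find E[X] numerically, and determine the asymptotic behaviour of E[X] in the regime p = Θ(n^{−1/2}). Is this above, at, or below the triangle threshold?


Number of potential triangles: C(163, 3) = 708561.
Each occurs with probability p³ ≈ (0.392)³ ≈ 6.00660e-02.
By linearity: E[X] = C(163, 3)·p³ ≈ 708561 · 6.00660e-02 ≈ 42560.415.
Since α = 1/2 < 1, p = c/n^{1/2} ≫ 1/n is above the triangle threshold p ~ 1/n. Asymptotically E[X] ~ (c³/6)·n^{3(1−α)} = (5³/6)·n^{1.5} → ∞; triangles are abundant w.h.p.

E[X] ≈ 42560.415; in regime p = Θ(1/n^{1/2}) E[X] diverges (above the triangle threshold p ~ 1/n).


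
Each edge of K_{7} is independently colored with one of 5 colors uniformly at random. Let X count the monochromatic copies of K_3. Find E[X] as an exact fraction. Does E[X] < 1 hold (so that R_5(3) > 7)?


E[X] = C(7, 3) · 5^{1 − 3} = 35 · 5^{−2} = 35/25.
As a reduced fraction: E[X] = 7/5 ≈ 1.40000.
Is E[X] < 1? NO.
Since E[X] ≥ 1, the first-moment bound is inconclusive at n = 7; it does NOT by itself certify R_5(3) > 7.

E[X] = 7/5 ≈ 1.40000; E[X] ≥ 1; first-moment method inconclusive here.


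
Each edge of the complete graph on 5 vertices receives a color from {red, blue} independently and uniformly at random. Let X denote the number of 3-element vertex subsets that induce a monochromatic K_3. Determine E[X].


Let X = Σ_S X_S over the C(5, 3) = 10 subsets S of size 3, where X_S = 1 if the K_3 on S is monochromatic.
For a fixed S, the K_3 on S has C(3, 2) = 3 edges. P[all 3 edges red] = (1/2)^3, and likewise for blue, so P[monochromatic] = 2·(1/2)^3 = 2^{1 − 3} = 1/4.
Summing: E[X] = C(5, 3) · 2^{1 − 3} = 10 · 1/4 = 5/2.
Numerically: E[X] ≈ 2.5000.

E[X] = C(5,3)·2^(1−C(3,2)) = 5/2 ≈ 2.5000.


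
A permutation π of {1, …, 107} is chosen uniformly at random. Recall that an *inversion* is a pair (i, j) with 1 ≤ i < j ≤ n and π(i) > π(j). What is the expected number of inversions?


Write X = Σ X_I over the C(107, 2) = 5671 pairs i < j, with X_I the indicator of one inversion.
There are 5671 indicators.
For each fixed pair i < j, the values π(i) and π(j) are two distinct elements of {1, …, 107} in uniformly random order; by symmetry P[π(i) > π(j)] = 1/2.
By linearity: E[X] = 5671 · (1/2) = C(107, 2) · (1/2) = 5671/2 = 5671/2 ≈ 2835.500000.

E[X] = 5671/2 = 2835.500000.


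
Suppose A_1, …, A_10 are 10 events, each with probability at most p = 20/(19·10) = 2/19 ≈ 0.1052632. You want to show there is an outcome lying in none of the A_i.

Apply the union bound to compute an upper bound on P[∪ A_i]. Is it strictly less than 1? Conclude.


Union bound: P[∪_{i=1}^{10} A_i] ≤ Σ_i P[A_i] ≤ 10·p = 10·(2/19) = 20/19.
Numerically: 20/19 ≈ 1.0526316.
Is 20/19 < 1? NO.
Since the bound 20/19 is ≥ 1, the union bound is uninformative here; it does NOT by itself certify existence.

10·p = 20/19 ≈ 1.0526316; existence NOT certified by the union bound.


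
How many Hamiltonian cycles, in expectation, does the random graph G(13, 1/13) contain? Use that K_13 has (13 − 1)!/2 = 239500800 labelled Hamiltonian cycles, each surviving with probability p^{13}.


K_13 has (13 − 1)!/2 = 239500800 labelled Hamiltonian cycles.
For each such Hamiltonian cycle H, let X_H = 1 if all 13 edges of H are present in G. Then P[X_H = 1] = p^{13} = (1/13)^{13} = 1/302875106592253.
By linearity: E[X] = Σ_H E[X_H] = 239500800 · p^{13} = 239500800 · 1/302875106592253 = 239500800/302875106592253.
Numerically: E[X] ≈ 7.91e-07.

E[X] = 239500800 · (1/13)^{13} = 239500800/302875106592253 ≈ 7.91e-07.


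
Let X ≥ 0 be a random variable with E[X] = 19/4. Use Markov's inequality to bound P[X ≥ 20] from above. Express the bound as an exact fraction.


μ = E[X] = 19/4, a = 20.
Markov: P[X ≥ 20] ≤ μ/a = (19/4)/20 = 19/80.
Numerically: ≈ 0.23750.
(Since a = 20 > μ = 4.75000, the bound 19/80 is < 1 and informative.)

P[X ≥ 20] ≤ 19/80 ≈ 0.23750.


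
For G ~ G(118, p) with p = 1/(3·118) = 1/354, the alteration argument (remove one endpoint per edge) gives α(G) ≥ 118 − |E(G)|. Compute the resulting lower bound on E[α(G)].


E[|E(G)|] = C(118, 2)·p = 6903 · (1/354) = 39/2.
E[α(G)] ≥ n − E[|E(G)|] = 118 − 39/2 = 197/2.
Numerically: ≈ 98.500000.
(This is only a lower bound; the true E[α(G)] may be larger.)

E[α(G)] ≥ 197/2 ≈ 98.500000.


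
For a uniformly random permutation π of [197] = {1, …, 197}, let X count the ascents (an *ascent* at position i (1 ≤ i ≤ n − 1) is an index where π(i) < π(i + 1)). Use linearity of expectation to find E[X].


Write X = Σ X_I over i = 1, …, 196, with X_I the indicator of one ascent.
There are 196 indicators.
For each fixed i, the pair (π(i), π(i+1)) is a uniformly random ordered pair of distinct values from {1, …, 197}; by symmetry P[π(i) < π(i+1)] = 1/2.
By linearity: E[X] = 196 · (1/2) = (197 − 1) · (1/2) = 98 ≈ 98.0000.

E[X] = 98 = 98.0000.


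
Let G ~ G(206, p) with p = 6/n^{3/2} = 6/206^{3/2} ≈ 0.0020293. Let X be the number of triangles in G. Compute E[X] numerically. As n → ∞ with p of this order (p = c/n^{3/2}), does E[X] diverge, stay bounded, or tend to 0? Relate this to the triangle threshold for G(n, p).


Number of potential triangles: C(206, 3) = 1435820.
Each occurs with probability p³ ≈ (0.0020293)³ ≈ 8.3570165e-09.
By linearity: E[X] = C(206, 3)·p³ ≈ 1435820 · 8.3570165e-09 ≈ 0.01200.
Since α = 3/2 > 1, p = c/n^{3/2} = o(1/n) is below the triangle threshold p ~ 1/n. Asymptotically E[X] ~ (c³/6)·n^{3(1−α)} = (6³/6)·n^{-1.5} → 0, so by Markov's inequality G has no triangles w.h.p.

E[X] ≈ 0.01200; in regime p = Θ(1/n^{3/2}) E[X] tends to 0 (below the triangle threshold p ~ 1/n).


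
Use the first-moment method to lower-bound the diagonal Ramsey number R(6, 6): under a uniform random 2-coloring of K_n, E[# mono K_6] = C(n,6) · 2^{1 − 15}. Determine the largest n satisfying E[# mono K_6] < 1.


We need C(n, 6) · 2^{1 − 15} < 1, i.e. C(n, 6) < 2^{15 − 1} = 16384.
Check values of n near the boundary:
  n = 13: C(13, 6) = 1716; 1716 < 16384? YES
  n = 14: C(14, 6) = 3003; 3003 < 16384? YES
  n = 15: C(15, 6) = 5005; 5005 < 16384? YES
  n = 16: C(16, 6) = 8008; 8008 < 16384? YES
  n = 17: C(17, 6) = 12376; 12376 < 16384? YES
  n = 18: C(18, 6) = 18564; 18564 < 16384? NO
The largest n with C(n, 6) < 16384 is n = 17 (where E[X] = 1547/2048 ≈ 0.755371). Hence R(6, 6) > 17, i.e. R(6, 6) ≥ 18.

Largest n = 17; hence R(6, 6) > 17.


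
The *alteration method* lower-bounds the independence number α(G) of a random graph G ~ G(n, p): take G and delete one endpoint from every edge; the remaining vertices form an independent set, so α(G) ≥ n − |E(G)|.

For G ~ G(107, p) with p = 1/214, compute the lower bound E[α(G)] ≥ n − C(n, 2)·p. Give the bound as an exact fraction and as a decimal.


E[|E(G)|] = C(107, 2)·p = 5671 · (1/214) = 53/2.
E[α(G)] ≥ n − E[|E(G)|] = 107 − 53/2 = 161/2.
Numerically: ≈ 80.500.
(This is only a lower bound; the true E[α(G)] may be larger.)

E[α(G)] ≥ 161/2 ≈ 80.500.


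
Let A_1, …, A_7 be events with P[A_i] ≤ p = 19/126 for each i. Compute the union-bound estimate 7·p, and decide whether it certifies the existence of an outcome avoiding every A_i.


Union bound: P[∪_{i=1}^{7} A_i] ≤ Σ_i P[A_i] ≤ 7·p = 7·(19/126) = 19/18.
Numerically: 19/18 ≈ 1.0555556.
Is 19/18 < 1? NO.
Since the bound 19/18 is ≥ 1, the union bound is uninformative here; it does NOT by itself certify existence.

7·p = 19/18 ≈ 1.0555556; existence NOT certified by the union bound.


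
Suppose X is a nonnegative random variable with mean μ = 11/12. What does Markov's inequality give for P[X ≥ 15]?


μ = E[X] = 11/12, a = 15.
Markov: P[X ≥ 15] ≤ μ/a = (11/12)/15 = 11/180.
Numerically: ≈ 0.06111.
(Since a = 15 > μ = 0.91667, the bound 11/180 is < 1 and informative.)

P[X ≥ 15] ≤ 11/180 ≈ 0.06111.


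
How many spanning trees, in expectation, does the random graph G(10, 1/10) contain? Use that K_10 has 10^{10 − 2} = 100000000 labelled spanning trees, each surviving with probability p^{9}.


K_10 has 10^{10 − 2} = 100000000 labelled spanning trees.
For each such spanning tree H, let X_H = 1 if all 9 edges of H are present in G. Then P[X_H = 1] = p^{9} = (1/10)^{9} = 1/1000000000.
By linearity of expectation: E[X] = Σ_H E[X_H] = 100000000 · p^{9} = 100000000 · 1/1000000000 = 1/10.
Numerically: E[X] ≈ 0.1.

E[X] = 100000000 · (1/10)^{9} = 1/10 ≈ 0.1.


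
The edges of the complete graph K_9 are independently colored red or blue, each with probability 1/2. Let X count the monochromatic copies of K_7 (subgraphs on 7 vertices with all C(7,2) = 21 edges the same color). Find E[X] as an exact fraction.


Let X = Σ_S X_S over the C(9, 7) = 36 subsets S of size 7, where X_S = 1 if the K_7 on S is monochromatic.
For a fixed S, the K_7 on S has C(7, 2) = 21 edges. P[all 21 edges red] = (1/2)^21, and likewise for blue, so P[monochromatic] = 2·(1/2)^21 = 2^{1 − 21} = 1/1048576.
By linearity of expectation: E[X] = C(9, 7) · 2^{1 − 21} = 36 · 1/1048576 = 9/262144.
Numerically: E[X] ≈ 0.000.

E[X] = C(9,7)·2^(1−C(7,2)) = 9/262144 ≈ 0.000.


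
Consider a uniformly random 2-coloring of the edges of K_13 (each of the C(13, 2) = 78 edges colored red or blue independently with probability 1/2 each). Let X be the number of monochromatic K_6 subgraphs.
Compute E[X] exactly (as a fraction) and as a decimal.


Let X = Σ_S X_S over the C(13, 6) = 1716 subsets S of size 6, where X_S = 1 if the K_6 on S is monochromatic.
For a fixed S, the K_6 on S has C(6, 2) = 15 edges. P[all 15 edges red] = (1/2)^15, and likewise for blue, so P[monochromatic] = 2·(1/2)^15 = 2^{1 − 15} = 1/16384.
Summing: E[X] = C(13, 6) · 2^{1 − 15} = 1716 · 1/16384 = 429/4096.
Numerically: E[X] ≈ 0.10474.

E[X] = C(13,6)·2^(1−C(6,2)) = 429/4096 ≈ 0.10474.
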